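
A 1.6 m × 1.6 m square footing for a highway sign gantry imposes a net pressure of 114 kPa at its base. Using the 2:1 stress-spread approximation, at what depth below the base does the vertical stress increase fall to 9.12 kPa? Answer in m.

z ≈ 4.06 m

2:1 spreading — at depth z the loaded area has grown by z in each plan dimension:
qB²/(B+z)² = Δσ_z ⇒ z = B(√(q/Δσ_z) − 1) = 1.6×(√(114/9.12) − 1) = 4.057 m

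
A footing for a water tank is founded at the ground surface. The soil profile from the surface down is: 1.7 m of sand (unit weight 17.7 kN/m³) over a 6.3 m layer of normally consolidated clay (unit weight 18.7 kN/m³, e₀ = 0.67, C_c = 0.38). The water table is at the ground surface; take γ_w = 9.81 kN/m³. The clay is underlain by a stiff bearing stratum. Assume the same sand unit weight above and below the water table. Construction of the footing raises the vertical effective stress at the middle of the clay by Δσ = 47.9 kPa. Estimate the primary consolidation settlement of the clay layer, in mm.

Mid-depth of clay below the ground surface: z = 1.7 + 6.3/2 = 4.85 m.
Total vertical stress at mid-clay: σ_v = 17.7×1.7 + 18.7×3.15 = 88.995 kPa.
Pore pressure: u = 9.81×(4.85 − 0) = 47.578 kPa.
Initial effective stress: σ'_0 = σ_v − u = 88.995 − 47.578 = 41.417 kPa.
Final effective stress: σ'_f = σ'_0 + Δσ = 41.417 + 47.9 = 89.317 kPa.
Normally consolidated clay, so the full stress increment lies on the virgin compression line:
S_c = C_c·H/(1+e₀)·log₁₀(σ'_f/σ'_0) = 0.38×6.3/(1+0.67)×log₁₀(89.317/41.417)
    = 1.4335 × 0.33376 = 0.4784 m

S_c ≈ 478 mm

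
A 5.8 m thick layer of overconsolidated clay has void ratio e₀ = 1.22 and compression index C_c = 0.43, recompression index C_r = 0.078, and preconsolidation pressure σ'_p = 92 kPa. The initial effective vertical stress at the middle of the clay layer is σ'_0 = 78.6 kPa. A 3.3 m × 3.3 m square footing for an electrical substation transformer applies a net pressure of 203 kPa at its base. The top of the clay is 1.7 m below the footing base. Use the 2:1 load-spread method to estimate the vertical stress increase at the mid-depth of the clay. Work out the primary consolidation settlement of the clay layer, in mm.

S_c ≈ 119 mm

Mid-depth of clay below the footing base: z = 1.7 + 5.8/2 = 4.6 m.
Stress increase at mid-clay by the 2:1 spreading method:
Δσ = qBL/((B+z)(L+z)) = 203×3.3×3.3/((3.3+4.6)(3.3+4.6)) = 35.422 kPa
Final effective stress: σ'_f = 78.6 + 35.422 = 114.02 kPa.
σ'_f = 114.02 > σ'_p = 92 kPa, so the stress path crosses the preconsolidation pressure — recompression up to σ'_p, then virgin compression beyond:
S_c = H/(1+e₀)·[C_r·log₁₀(σ'_p/σ'_0) + C_c·log₁₀(σ'_f/σ'_p)]
    = 5.8/2.22 × [0.078×log₁₀(92/78.6) + 0.43×log₁₀(114.02/92)]
    = 2.6126 × [0.0053325 + 0.040073] = 0.1186 m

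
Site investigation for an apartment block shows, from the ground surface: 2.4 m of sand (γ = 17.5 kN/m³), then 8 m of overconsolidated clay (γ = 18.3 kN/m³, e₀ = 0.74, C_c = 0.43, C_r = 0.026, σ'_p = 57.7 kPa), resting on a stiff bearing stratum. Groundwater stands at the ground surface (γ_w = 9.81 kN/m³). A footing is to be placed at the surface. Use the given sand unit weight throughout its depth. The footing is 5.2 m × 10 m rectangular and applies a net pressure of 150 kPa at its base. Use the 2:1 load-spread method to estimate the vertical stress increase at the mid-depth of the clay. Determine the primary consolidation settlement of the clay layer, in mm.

S_c ≈ 419 mm

Mid-depth of clay below the ground surface: z = 2.4 + 8/2 = 6.4 m.
Total vertical stress at mid-clay: σ_v = 17.5×2.4 + 18.3×4 = 115.2 kPa.
Pore pressure: u = 9.81×(6.4 − 0) = 62.784 kPa.
Initial effective stress: σ'_0 = σ_v − u = 115.2 − 62.784 = 52.416 kPa.
Stress increase at mid-clay by the 2:1 spreading method:
Δσ = qBL/((B+z)(L+z)) = 150×5.2×10/((5.2+6.4)(10+6.4)) = 41.001 kPa
Final effective stress: σ'_f = 52.416 + 41.001 = 93.417 kPa.
σ'_f = 93.417 > σ'_p = 57.7 kPa, so the stress path crosses the preconsolidation pressure — recompression up to σ'_p, then virgin compression beyond:
S_c = H/(1+e₀)·[C_r·log₁₀(σ'_p/σ'_0) + C_c·log₁₀(σ'_f/σ'_p)]
    = 8/1.74 × [0.026×log₁₀(57.7/52.416) + 0.43×log₁₀(93.417/57.7)]
    = 4.5977 × [0.0010845 + 0.089978] = 0.4187 m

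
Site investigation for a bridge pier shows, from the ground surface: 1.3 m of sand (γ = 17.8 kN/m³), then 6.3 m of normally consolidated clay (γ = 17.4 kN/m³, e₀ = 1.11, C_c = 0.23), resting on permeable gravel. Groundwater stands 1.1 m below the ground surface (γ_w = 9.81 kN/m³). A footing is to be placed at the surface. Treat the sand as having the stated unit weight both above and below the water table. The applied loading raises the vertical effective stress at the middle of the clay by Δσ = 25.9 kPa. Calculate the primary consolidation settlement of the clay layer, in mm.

S_c ≈ 135 mm

Mid-depth of clay below the ground surface: z = 1.3 + 6.3/2 = 4.45 m.
Total vertical stress at mid-clay: σ_v = 17.8×1.3 + 17.4×3.15 = 77.95 kPa.
Pore pressure: u = 9.81×(4.45 − 1.1) = 32.864 kPa.
Initial effective stress: σ'_0 = σ_v − u = 77.95 − 32.864 = 45.086 kPa.
Final effective stress: σ'_f = σ'_0 + Δσ = 45.086 + 25.9 = 70.986 kPa.
Normally consolidated clay, so the full stress increment lies on the virgin compression line:
S_c = C_c·H/(1+e₀)·log₁₀(σ'_f/σ'_0) = 0.23×6.3/(1+1.11)×log₁₀(70.986/45.086)
    = 0.68673 × 0.19713 = 0.1354 m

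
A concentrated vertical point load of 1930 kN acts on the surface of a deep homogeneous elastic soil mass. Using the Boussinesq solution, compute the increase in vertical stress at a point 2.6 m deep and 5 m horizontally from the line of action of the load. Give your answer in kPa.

Boussinesq vertical stress below a point load on an elastic half-space:
Δσ_z = 3P/(2πz²) · [1 + (r/z)²]^(−5/2)
r/z = 5/2.6 = 1.9231; [1+(r/z)²]^(−5/2) = 0.020901.
Δσ_z = 3×1930/(2π×2.6²) × 0.020901 = 136.32 × 0.020901 = 2.849 kPa

Δσ_z ≈ 2.85 kPa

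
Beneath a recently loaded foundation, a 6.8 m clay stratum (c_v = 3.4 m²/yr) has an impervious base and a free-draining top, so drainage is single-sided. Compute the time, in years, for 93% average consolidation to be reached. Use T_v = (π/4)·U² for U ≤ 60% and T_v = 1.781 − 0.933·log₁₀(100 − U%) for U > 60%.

t ≈ 13.5 years

Drainage path length: H_d = H = 6.8 m (single drainage).
U > 60%: T_v = 1.781 − 0.933·log₁₀(100 − 93) = 0.99252.
t = T_v·H_d²/c_v = 0.99252×6.8²/3.4 = 13.5 years.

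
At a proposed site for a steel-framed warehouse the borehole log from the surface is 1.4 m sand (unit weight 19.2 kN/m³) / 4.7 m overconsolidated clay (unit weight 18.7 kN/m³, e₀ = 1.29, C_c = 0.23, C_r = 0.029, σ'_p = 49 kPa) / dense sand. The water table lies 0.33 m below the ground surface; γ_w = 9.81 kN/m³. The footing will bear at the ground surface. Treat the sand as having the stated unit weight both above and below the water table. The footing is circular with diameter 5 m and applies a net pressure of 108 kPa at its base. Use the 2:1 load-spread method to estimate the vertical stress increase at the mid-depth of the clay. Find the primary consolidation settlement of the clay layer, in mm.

Mid-depth of clay below the ground surface: z = 1.4 + 4.7/2 = 3.75 m.
Total vertical stress at mid-clay: σ_v = 19.2×1.4 + 18.7×2.35 = 70.825 kPa.
Pore pressure: u = 9.81×(3.75 − 0.33) = 33.55 kPa.
Initial effective stress: σ'_0 = σ_v − u = 70.825 − 33.55 = 37.275 kPa.
Stress increase at mid-clay by the 2:1 spreading method:
Δσ ≈ qD²/(D+z)² = 108×5²/(5+3.75)² = 35.265 kPa
Final effective stress: σ'_f = 37.275 + 35.265 = 72.54 kPa.
σ'_f = 72.54 > σ'_p = 49 kPa, so the stress path crosses the preconsolidation pressure — recompression up to σ'_p, then virgin compression beyond:
S_c = H/(1+e₀)·[C_r·log₁₀(σ'_p/σ'_0) + C_c·log₁₀(σ'_f/σ'_p)]
    = 4.7/2.29 × [0.029×log₁₀(49/37.275) + 0.23×log₁₀(72.54/49)]
    = 2.0524 × [0.0034446 + 0.039188] = 0.0875 m

S_c ≈ 87.5 mm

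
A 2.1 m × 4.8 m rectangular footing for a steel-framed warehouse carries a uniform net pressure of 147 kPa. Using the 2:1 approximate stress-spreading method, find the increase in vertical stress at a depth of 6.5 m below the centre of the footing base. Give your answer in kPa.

By the 2:1 method the load spreads at 1 horizontal : 2 vertical, so at depth z the loaded area has grown by z in each plan dimension:
Δσ = qBL/((B+z)(L+z)) = 147×2.1×4.8/((2.1+6.5)(4.8+6.5)) = 15.248 kPa

Δσ_z ≈ 15.2 kPa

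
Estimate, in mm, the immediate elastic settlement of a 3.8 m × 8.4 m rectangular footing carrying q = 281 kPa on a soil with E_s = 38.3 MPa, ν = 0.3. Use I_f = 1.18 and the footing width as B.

S_e ≈ 29.9 mm

Immediate (elastic) settlement: S_e = q·B·(1−ν²)/E_s · I_f.
E_s = 38.3 MPa = 38300 kPa.
S_e = 281 × 3.8 × (1 − 0.3²) / 38300 × 1.18
    = 281 × 3.8 × 0.91 / 38300 × 1.18
    = 0.02994 m = 29.94 mm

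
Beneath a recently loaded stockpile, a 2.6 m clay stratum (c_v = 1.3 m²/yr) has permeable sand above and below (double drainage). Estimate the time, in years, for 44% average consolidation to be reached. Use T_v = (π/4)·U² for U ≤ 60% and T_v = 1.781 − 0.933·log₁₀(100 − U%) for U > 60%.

t ≈ 0.198 years

Drainage path length: H_d = H/2 = 1.3 m (double drainage).
U ≤ 60%: T_v = (π/4)·U² = (π/4)×0.44² = 0.15205.
t = T_v·H_d²/c_v = 0.15205×1.3²/1.3 = 0.1977 years.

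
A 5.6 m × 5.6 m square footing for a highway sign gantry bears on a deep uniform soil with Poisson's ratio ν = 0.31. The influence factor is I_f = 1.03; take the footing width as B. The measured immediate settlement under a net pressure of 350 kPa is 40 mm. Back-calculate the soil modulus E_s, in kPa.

E_s ≈ 45600 kPa

S_e = q·B·(1−ν²)/E_s · I_f  ⇒  E_s = q·B·(1−ν²)·I_f / S_e.
E_s = 350 × 5.6 × 0.9039 × 1.03 / 0.04 = 45620 kPa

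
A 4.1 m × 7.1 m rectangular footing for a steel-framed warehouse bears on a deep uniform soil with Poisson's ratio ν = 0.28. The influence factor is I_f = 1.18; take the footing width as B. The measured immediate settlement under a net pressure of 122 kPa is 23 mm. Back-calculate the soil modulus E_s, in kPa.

S_e = q·B·(1−ν²)/E_s · I_f  ⇒  E_s = q·B·(1−ν²)·I_f / S_e.
E_s = 122 × 4.1 × 0.9216 × 1.18 / 0.023 = 23650 kPa

E_s ≈ 23700 kPa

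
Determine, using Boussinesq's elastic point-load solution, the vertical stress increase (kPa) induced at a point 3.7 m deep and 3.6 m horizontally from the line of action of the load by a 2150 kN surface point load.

Boussinesq vertical stress below a point load on an elastic half-space:
Δσ_z = 3P/(2πz²) · [1 + (r/z)²]^(−5/2)
r/z = 3.6/3.7 = 0.97297; [1+(r/z)²]^(−5/2) = 0.18913.
Δσ_z = 3×2150/(2π×3.7²) × 0.18913 = 74.985 × 0.18913 = 14.18 kPa

Δσ_z ≈ 14.2 kPa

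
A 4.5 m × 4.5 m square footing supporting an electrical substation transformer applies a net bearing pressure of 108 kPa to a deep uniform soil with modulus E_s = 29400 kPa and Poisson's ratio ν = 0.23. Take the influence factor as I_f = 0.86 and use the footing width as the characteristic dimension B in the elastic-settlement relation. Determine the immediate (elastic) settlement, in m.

S_e ≈ 0.0135 m

Immediate (elastic) settlement: S_e = q·B·(1−ν²)/E_s · I_f.
S_e = 108 × 4.5 × (1 − 0.23²) / 29400 × 0.86
    = 108 × 4.5 × 0.9471 / 29400 × 0.86
    = 0.01346 m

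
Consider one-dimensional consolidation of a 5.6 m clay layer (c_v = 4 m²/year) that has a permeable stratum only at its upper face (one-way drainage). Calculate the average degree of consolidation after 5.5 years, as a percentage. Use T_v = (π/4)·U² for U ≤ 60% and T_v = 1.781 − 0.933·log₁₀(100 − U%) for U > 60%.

Drainage path length: H_d = H = 5.6 m (single drainage).
T_v = c_v·t/H_d² = 4×5.5/5.6² = 0.70153.
T_v = 0.70153 corresponds to the U > 60% branch:
U = 1 − 10^((1.781 − T_v)/0.933)/100 = 0.8565

U ≈ 85.6 %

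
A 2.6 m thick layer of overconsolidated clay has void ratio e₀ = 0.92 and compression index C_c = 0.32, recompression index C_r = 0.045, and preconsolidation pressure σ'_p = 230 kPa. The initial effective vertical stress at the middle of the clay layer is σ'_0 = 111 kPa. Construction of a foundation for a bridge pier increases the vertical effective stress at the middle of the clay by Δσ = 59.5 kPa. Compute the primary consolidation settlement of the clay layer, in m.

S_c ≈ 0.0114 m

Final effective stress: σ'_f = 111 + 59.5 = 170.5 kPa.
σ'_f = 170.5 ≤ σ'_p = 230 kPa, so the clay remains overconsolidated and only the recompression index applies:
S_c = C_r·H/(1+e₀)·log₁₀(σ'_f/σ'_0) = 0.045×2.6/1.92×log₁₀(170.5/111)
    = 0.060939 × 0.1864 = 0.01136 m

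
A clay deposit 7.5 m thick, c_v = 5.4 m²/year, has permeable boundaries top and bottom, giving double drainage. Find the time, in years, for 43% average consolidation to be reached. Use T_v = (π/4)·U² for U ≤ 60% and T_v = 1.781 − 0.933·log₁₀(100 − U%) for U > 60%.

t ≈ 0.378 years

Drainage path length: H_d = H/2 = 3.75 m (double drainage).
U ≤ 60%: T_v = (π/4)·U² = (π/4)×0.43² = 0.14522.
t = T_v·H_d²/c_v = 0.14522×3.75²/5.4 = 0.3782 years.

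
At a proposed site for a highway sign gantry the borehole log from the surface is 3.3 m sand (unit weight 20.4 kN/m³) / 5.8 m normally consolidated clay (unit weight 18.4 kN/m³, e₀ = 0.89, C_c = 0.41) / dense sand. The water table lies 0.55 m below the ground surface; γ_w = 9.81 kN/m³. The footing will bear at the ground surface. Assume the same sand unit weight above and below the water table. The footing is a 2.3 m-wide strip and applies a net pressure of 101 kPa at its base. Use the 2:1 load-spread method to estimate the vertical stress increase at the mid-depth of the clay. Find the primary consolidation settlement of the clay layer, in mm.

Mid-depth of clay below the ground surface: z = 3.3 + 5.8/2 = 6.2 m.
Total vertical stress at mid-clay: σ_v = 20.4×3.3 + 18.4×2.9 = 120.68 kPa.
Pore pressure: u = 9.81×(6.2 − 0.55) = 55.427 kPa.
Initial effective stress: σ'_0 = σ_v − u = 120.68 − 55.427 = 65.253 kPa.
Stress increase at mid-clay by the 2:1 spreading method:
Δσ = qB/(B+z) = 101×2.3/(2.3+6.2) = 27.329 kPa
Final effective stress: σ'_f = σ'_0 + Δσ = 65.253 + 27.329 = 92.582 kPa.
Normally consolidated clay, so the full stress increment lies on the virgin compression line:
S_c = C_c·H/(1+e₀)·log₁₀(σ'_f/σ'_0) = 0.41×5.8/(1+0.89)×log₁₀(92.582/65.253)
    = 1.2582 × 0.15193 = 0.1912 m

S_c ≈ 191 mm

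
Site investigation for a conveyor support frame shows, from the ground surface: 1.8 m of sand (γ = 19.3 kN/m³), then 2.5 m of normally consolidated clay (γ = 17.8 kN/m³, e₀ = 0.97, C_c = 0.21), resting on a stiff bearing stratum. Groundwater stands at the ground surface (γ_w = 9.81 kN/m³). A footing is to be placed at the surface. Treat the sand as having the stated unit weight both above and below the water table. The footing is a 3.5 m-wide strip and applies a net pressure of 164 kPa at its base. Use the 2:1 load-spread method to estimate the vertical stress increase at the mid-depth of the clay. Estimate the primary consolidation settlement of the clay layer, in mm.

Mid-depth of clay below the ground surface: z = 1.8 + 2.5/2 = 3.05 m.
Total vertical stress at mid-clay: σ_v = 19.3×1.8 + 17.8×1.25 = 56.99 kPa.
Pore pressure: u = 9.81×(3.05 − 0) = 29.921 kPa.
Initial effective stress: σ'_0 = σ_v − u = 56.99 − 29.921 = 27.069 kPa.
Stress increase at mid-clay by the 2:1 spreading method:
Δσ = qB/(B+z) = 164×3.5/(3.5+3.05) = 87.634 kPa
Final effective stress: σ'_f = σ'_0 + Δσ = 27.069 + 87.634 = 114.7 kPa.
Normally consolidated clay, so the full stress increment lies on the virgin compression line:
S_c = C_c·H/(1+e₀)·log₁₀(σ'_f/σ'_0) = 0.21×2.5/(1+0.97)×log₁₀(114.7/27.069)
    = 0.2665 × 0.62709 = 0.1671 m

S_c ≈ 167 mm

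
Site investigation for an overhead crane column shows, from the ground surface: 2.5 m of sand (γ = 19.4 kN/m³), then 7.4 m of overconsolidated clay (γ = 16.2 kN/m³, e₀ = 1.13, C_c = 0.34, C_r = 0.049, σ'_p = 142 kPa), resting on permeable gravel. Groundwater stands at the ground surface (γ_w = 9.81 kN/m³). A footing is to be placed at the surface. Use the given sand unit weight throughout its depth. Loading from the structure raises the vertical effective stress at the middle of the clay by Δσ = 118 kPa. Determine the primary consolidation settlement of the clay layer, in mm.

Mid-depth of clay below the ground surface: z = 2.5 + 7.4/2 = 6.2 m.
Total vertical stress at mid-clay: σ_v = 19.4×2.5 + 16.2×3.7 = 108.44 kPa.
Pore pressure: u = 9.81×(6.2 − 0) = 60.822 kPa.
Initial effective stress: σ'_0 = σ_v − u = 108.44 − 60.822 = 47.618 kPa.
Final effective stress: σ'_f = 47.618 + 118 = 165.62 kPa.
σ'_f = 165.62 > σ'_p = 142 kPa, so the stress path crosses the preconsolidation pressure — recompression up to σ'_p, then virgin compression beyond:
S_c = H/(1+e₀)·[C_r·log₁₀(σ'_p/σ'_0) + C_c·log₁₀(σ'_f/σ'_p)]
    = 7.4/2.13 × [0.049×log₁₀(142/47.618) + 0.34×log₁₀(165.62/142)]
    = 3.4742 × [0.023251 + 0.02272] = 0.1597 m

S_c ≈ 160 mm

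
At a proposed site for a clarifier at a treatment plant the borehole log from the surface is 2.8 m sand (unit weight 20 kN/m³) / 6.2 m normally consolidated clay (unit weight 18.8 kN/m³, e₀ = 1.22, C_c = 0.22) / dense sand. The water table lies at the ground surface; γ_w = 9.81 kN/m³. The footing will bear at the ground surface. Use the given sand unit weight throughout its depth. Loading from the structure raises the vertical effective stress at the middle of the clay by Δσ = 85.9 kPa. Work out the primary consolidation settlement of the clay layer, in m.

Mid-depth of clay below the ground surface: z = 2.8 + 6.2/2 = 5.9 m.
Total vertical stress at mid-clay: σ_v = 20×2.8 + 18.8×3.1 = 114.28 kPa.
Pore pressure: u = 9.81×(5.9 − 0) = 57.879 kPa.
Initial effective stress: σ'_0 = σ_v − u = 114.28 − 57.879 = 56.401 kPa.
Final effective stress: σ'_f = σ'_0 + Δσ = 56.401 + 85.9 = 142.3 kPa.
Normally consolidated clay, so the full stress increment lies on the virgin compression line:
S_c = C_c·H/(1+e₀)·log₁₀(σ'_f/σ'_0) = 0.22×6.2/(1+1.22)×log₁₀(142.3/56.401)
    = 0.61441 × 0.40192 = 0.2469 m

S_c ≈ 0.247 m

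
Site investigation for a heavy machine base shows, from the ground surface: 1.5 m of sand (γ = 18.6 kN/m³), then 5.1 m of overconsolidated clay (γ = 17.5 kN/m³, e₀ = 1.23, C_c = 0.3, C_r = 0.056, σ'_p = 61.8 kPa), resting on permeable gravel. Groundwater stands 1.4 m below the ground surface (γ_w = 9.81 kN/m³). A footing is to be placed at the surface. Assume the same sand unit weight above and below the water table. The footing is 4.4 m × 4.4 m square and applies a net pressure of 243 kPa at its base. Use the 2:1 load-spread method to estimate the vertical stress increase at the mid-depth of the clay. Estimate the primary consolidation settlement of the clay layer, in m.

Mid-depth of clay below the ground surface: z = 1.5 + 5.1/2 = 4.05 m.
Total vertical stress at mid-clay: σ_v = 18.6×1.5 + 17.5×2.55 = 72.525 kPa.
Pore pressure: u = 9.81×(4.05 − 1.4) = 25.997 kPa.
Initial effective stress: σ'_0 = σ_v − u = 72.525 − 25.997 = 46.528 kPa.
Stress increase at mid-clay by the 2:1 spreading method:
Δσ = qBL/((B+z)(L+z)) = 243×4.4×4.4/((4.4+4.05)(4.4+4.05)) = 65.887 kPa
Final effective stress: σ'_f = 46.528 + 65.887 = 112.41 kPa.
σ'_f = 112.41 > σ'_p = 61.8 kPa, so the stress path crosses the preconsolidation pressure — recompression up to σ'_p, then virgin compression beyond:
S_c = H/(1+e₀)·[C_r·log₁₀(σ'_p/σ'_0) + C_c·log₁₀(σ'_f/σ'_p)]
    = 5.1/2.23 × [0.056×log₁₀(61.8/46.528) + 0.3×log₁₀(112.41/61.8)]
    = 2.287 × [0.0069033 + 0.077945] = 0.194 m

S_c ≈ 0.194 m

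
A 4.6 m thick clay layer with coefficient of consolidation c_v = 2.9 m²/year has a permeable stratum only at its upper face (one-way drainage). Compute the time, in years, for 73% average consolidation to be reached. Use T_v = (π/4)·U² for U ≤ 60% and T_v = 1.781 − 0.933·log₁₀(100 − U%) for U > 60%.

Drainage path length: H_d = H = 4.6 m (single drainage).
U > 60%: T_v = 1.781 − 0.933·log₁₀(100 − 73) = 0.44554.
t = T_v·H_d²/c_v = 0.44554×4.6²/2.9 = 3.251 years.

t ≈ 3.25 years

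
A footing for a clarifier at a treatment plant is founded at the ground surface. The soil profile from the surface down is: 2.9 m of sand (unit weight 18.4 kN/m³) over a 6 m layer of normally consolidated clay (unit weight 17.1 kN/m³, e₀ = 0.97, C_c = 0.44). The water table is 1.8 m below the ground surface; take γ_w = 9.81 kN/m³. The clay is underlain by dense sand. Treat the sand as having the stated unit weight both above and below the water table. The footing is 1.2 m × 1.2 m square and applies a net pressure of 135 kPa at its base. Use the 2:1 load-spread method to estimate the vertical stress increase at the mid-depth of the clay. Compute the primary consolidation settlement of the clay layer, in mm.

S_c ≈ 33.8 mm

Mid-depth of clay below the ground surface: z = 2.9 + 6/2 = 5.9 m.
Total vertical stress at mid-clay: σ_v = 18.4×2.9 + 17.1×3 = 104.66 kPa.
Pore pressure: u = 9.81×(5.9 − 1.8) = 40.221 kPa.
Initial effective stress: σ'_0 = σ_v − u = 104.66 − 40.221 = 64.439 kPa.
Stress increase at mid-clay by the 2:1 spreading method:
Δσ = qBL/((B+z)(L+z)) = 135×1.2×1.2/((1.2+5.9)(1.2+5.9)) = 3.8564 kPa
Final effective stress: σ'_f = σ'_0 + Δσ = 64.439 + 3.8564 = 68.295 kPa.
Normally consolidated clay, so the full stress increment lies on the virgin compression line:
S_c = C_c·H/(1+e₀)·log₁₀(σ'_f/σ'_0) = 0.44×6/(1+0.97)×log₁₀(68.295/64.439)
    = 1.3401 × 0.02524 = 0.03382 m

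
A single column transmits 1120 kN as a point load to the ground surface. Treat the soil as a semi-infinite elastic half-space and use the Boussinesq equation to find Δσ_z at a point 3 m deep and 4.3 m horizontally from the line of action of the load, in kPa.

Δσ_z ≈ 3.64 kPa

Boussinesq vertical stress below a point load on an elastic half-space:
Δσ_z = 3P/(2πz²) · [1 + (r/z)²]^(−5/2)
r/z = 4.3/3 = 1.4333; [1+(r/z)²]^(−5/2) = 0.061329.
Δσ_z = 3×1120/(2π×3²) × 0.061329 = 59.418 × 0.061329 = 3.644 kPa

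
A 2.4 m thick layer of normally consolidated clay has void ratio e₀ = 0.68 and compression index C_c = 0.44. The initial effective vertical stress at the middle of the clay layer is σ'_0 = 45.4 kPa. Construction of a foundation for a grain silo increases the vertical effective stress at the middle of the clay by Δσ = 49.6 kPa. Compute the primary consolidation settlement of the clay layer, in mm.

S_c ≈ 202 mm

Final effective stress: σ'_f = σ'_0 + Δσ = 45.4 + 49.6 = 95 kPa.
Normally consolidated clay, so the full stress increment lies on the virgin compression line:
S_c = C_c·H/(1+e₀)·log₁₀(σ'_f/σ'_0) = 0.44×2.4/(1+0.68)×log₁₀(95/45.4)
    = 0.62857 × 0.32067 = 0.2016 m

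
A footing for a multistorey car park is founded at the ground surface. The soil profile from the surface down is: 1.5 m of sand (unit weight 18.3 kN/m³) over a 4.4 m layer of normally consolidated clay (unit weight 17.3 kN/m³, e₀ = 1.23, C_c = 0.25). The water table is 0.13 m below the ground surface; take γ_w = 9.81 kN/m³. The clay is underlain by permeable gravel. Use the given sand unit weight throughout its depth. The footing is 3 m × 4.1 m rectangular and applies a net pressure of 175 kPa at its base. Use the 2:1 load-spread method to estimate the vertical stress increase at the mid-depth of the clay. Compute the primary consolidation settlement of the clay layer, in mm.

Mid-depth of clay below the ground surface: z = 1.5 + 4.4/2 = 3.7 m.
Total vertical stress at mid-clay: σ_v = 18.3×1.5 + 17.3×2.2 = 65.51 kPa.
Pore pressure: u = 9.81×(3.7 − 0.13) = 35.022 kPa.
Initial effective stress: σ'_0 = σ_v − u = 65.51 − 35.022 = 30.488 kPa.
Stress increase at mid-clay by the 2:1 spreading method:
Δσ = qBL/((B+z)(L+z)) = 175×3×4.1/((3+3.7)(4.1+3.7)) = 41.188 kPa
Final effective stress: σ'_f = σ'_0 + Δσ = 30.488 + 41.188 = 71.676 kPa.
Normally consolidated clay, so the full stress increment lies on the virgin compression line:
S_c = C_c·H/(1+e₀)·log₁₀(σ'_f/σ'_0) = 0.25×4.4/(1+1.23)×log₁₀(71.676/30.488)
    = 0.49327 × 0.37124 = 0.1831 m

S_c ≈ 183 mm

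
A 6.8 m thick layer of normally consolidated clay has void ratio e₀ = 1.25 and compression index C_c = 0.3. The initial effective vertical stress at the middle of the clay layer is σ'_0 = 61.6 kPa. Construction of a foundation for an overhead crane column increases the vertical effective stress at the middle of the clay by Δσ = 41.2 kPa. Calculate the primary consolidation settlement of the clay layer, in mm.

Final effective stress: σ'_f = σ'_0 + Δσ = 61.6 + 41.2 = 102.8 kPa.
Normally consolidated clay, so the full stress increment lies on the virgin compression line:
S_c = C_c·H/(1+e₀)·log₁₀(σ'_f/σ'_0) = 0.3×6.8/(1+1.25)×log₁₀(102.8/61.6)
    = 0.90667 × 0.22241 = 0.2017 m

S_c ≈ 202 mm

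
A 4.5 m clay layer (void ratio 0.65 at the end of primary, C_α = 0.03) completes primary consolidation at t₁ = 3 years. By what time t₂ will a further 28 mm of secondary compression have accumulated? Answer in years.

t₂ ≈ 6.6 years

S_s = C_α·H/(1+e_p)·log₁₀(t₂/t₁) ⇒ log₁₀(t₂/t₁) = S_s·(1+e_p)/(C_α·H).
log₁₀(t₂/t₁) = 0.028 × (1+0.65) / (0.03×4.5) = 0.3422
t₂ = t₁ × 10^0.3422 = 3 × 2.199 = 6.597 years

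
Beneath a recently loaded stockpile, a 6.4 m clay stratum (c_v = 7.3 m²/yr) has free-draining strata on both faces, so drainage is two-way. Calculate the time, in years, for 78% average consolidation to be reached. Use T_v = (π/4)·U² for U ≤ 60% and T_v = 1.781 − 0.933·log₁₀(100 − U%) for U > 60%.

t ≈ 0.741 years

Drainage path length: H_d = H/2 = 3.2 m (double drainage).
U > 60%: T_v = 1.781 − 0.933·log₁₀(100 − 78) = 0.52852.
t = T_v·H_d²/c_v = 0.52852×3.2²/7.3 = 0.7414 years.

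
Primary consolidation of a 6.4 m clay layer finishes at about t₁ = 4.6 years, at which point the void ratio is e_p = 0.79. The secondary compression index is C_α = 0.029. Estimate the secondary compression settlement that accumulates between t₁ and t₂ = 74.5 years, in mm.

Secondary compression: S_s = C_α·H/(1+e_p)·log₁₀(t₂/t₁)
S_s = 0.029×6.4/(1+0.79)×log₁₀(74.5/4.6)
    = 0.1037 × 1.209 = 0.1254 m

S_s ≈ 125 mm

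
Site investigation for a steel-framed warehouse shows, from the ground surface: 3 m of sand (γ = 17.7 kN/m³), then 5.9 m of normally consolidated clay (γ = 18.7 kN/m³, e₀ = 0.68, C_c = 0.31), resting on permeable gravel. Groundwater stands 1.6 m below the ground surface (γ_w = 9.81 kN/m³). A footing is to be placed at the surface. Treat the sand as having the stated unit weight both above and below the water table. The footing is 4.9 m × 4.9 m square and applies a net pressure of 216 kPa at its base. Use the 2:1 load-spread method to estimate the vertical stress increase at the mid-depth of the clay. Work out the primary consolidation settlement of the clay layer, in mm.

Mid-depth of clay below the ground surface: z = 3 + 5.9/2 = 5.95 m.
Total vertical stress at mid-clay: σ_v = 17.7×3 + 18.7×2.95 = 108.26 kPa.
Pore pressure: u = 9.81×(5.95 − 1.6) = 42.673 kPa.
Initial effective stress: σ'_0 = σ_v − u = 108.26 − 42.673 = 65.587 kPa.
Stress increase at mid-clay by the 2:1 spreading method:
Δσ = qBL/((B+z)(L+z)) = 216×4.9×4.9/((4.9+5.95)(4.9+5.95)) = 44.054 kPa
Final effective stress: σ'_f = σ'_0 + Δσ = 65.587 + 44.054 = 109.64 kPa.
Normally consolidated clay, so the full stress increment lies on the virgin compression line:
S_c = C_c·H/(1+e₀)·log₁₀(σ'_f/σ'_0) = 0.31×5.9/(1+0.68)×log₁₀(109.64/65.587)
    = 1.0887 × 0.22315 = 0.2429 m

S_c ≈ 243 mm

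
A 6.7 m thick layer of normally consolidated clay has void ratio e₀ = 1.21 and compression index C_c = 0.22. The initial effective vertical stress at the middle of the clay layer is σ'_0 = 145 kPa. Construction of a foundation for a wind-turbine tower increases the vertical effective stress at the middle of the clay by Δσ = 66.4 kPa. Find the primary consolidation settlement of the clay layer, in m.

Final effective stress: σ'_f = σ'_0 + Δσ = 145 + 66.4 = 211.4 kPa.
Normally consolidated clay, so the full stress increment lies on the virgin compression line:
S_c = C_c·H/(1+e₀)·log₁₀(σ'_f/σ'_0) = 0.22×6.7/(1+1.21)×log₁₀(211.4/145)
    = 0.66697 × 0.16374 = 0.1092 m

S_c ≈ 0.109 m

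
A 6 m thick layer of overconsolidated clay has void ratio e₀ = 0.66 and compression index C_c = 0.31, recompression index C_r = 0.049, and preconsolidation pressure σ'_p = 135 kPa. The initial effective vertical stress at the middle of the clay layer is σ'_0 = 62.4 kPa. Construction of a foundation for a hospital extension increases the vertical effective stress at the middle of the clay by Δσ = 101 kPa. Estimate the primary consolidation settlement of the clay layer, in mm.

S_c ≈ 152 mm

Final effective stress: σ'_f = 62.4 + 101 = 163.4 kPa.
σ'_f = 163.4 > σ'_p = 135 kPa, so the stress path crosses the preconsolidation pressure — recompression up to σ'_p, then virgin compression beyond:
S_c = H/(1+e₀)·[C_r·log₁₀(σ'_p/σ'_0) + C_c·log₁₀(σ'_f/σ'_p)]
    = 6/1.66 × [0.049×log₁₀(135/62.4) + 0.31×log₁₀(163.4/135)]
    = 3.6145 × [0.016422 + 0.025705] = 0.1523 m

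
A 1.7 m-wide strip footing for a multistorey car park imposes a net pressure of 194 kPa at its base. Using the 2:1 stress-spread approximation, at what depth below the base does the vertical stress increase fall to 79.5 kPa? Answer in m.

z ≈ 2.45 m

2:1 spreading — at depth z the loaded area has grown by z in each plan dimension:
qB/(B+z) = Δσ_z ⇒ z = qB/Δσ_z − B = 194×1.7/79.5 − 1.7 = 2.448 m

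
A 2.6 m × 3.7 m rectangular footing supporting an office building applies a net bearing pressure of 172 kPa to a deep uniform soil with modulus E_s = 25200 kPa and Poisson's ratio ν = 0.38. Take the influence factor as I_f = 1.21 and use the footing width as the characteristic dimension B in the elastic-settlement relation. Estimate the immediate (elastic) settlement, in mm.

Immediate (elastic) settlement: S_e = q·B·(1−ν²)/E_s · I_f.
S_e = 172 × 2.6 × (1 − 0.38²) / 25200 × 1.21
    = 172 × 2.6 × 0.8556 / 25200 × 1.21
    = 0.01837 m = 18.37 mm

S_e ≈ 18.4 mm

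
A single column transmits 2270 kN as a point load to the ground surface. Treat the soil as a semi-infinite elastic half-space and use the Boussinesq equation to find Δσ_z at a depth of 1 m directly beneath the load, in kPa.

Boussinesq vertical stress below a point load on an elastic half-space:
Δσ_z = 3P/(2πz²) · [1 + (r/z)²]^(−5/2)
r/z = 0/1 = 0; [1+(r/z)²]^(−5/2) = 1.
Δσ_z = 3×2270/(2π×1²) × 1 = 1083.8 × 1 = 1084 kPa

Δσ_z ≈ 1080 kPa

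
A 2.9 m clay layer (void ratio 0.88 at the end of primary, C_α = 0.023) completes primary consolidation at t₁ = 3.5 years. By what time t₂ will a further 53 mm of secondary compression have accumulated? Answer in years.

t₂ ≈ 109 years

S_s = C_α·H/(1+e_p)·log₁₀(t₂/t₁) ⇒ log₁₀(t₂/t₁) = S_s·(1+e_p)/(C_α·H).
log₁₀(t₂/t₁) = 0.053 × (1+0.88) / (0.023×2.9) = 1.494
t₂ = t₁ × 10^1.494 = 3.5 × 31.18 = 109.1 years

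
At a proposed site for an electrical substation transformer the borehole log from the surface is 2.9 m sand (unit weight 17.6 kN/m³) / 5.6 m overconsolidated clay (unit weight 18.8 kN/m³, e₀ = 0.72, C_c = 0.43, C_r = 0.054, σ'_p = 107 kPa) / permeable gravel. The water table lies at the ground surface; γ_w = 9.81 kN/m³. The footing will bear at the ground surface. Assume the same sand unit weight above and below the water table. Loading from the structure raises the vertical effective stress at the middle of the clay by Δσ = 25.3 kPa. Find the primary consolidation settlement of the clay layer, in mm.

S_c ≈ 32.5 mm

Mid-depth of clay below the ground surface: z = 2.9 + 5.6/2 = 5.7 m.
Total vertical stress at mid-clay: σ_v = 17.6×2.9 + 18.8×2.8 = 103.68 kPa.
Pore pressure: u = 9.81×(5.7 − 0) = 55.917 kPa.
Initial effective stress: σ'_0 = σ_v − u = 103.68 − 55.917 = 47.763 kPa.
Final effective stress: σ'_f = 47.763 + 25.3 = 73.063 kPa.
σ'_f = 73.063 ≤ σ'_p = 107 kPa, so the clay remains overconsolidated and only the recompression index applies:
S_c = C_r·H/(1+e₀)·log₁₀(σ'_f/σ'_0) = 0.054×5.6/1.72×log₁₀(73.063/47.763)
    = 0.17581 × 0.18461 = 0.03246 m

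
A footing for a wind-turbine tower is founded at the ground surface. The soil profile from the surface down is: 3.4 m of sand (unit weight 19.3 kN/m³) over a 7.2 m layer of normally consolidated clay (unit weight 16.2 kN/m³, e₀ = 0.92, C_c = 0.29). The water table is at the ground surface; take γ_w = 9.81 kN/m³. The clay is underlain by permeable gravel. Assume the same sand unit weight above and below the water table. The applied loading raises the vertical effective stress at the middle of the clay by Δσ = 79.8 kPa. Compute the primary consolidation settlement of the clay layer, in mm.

S_c ≈ 422 mm

Mid-depth of clay below the ground surface: z = 3.4 + 7.2/2 = 7 m.
Total vertical stress at mid-clay: σ_v = 19.3×3.4 + 16.2×3.6 = 123.94 kPa.
Pore pressure: u = 9.81×(7 − 0) = 68.67 kPa.
Initial effective stress: σ'_0 = σ_v − u = 123.94 − 68.67 = 55.27 kPa.
Final effective stress: σ'_f = σ'_0 + Δσ = 55.27 + 79.8 = 135.07 kPa.
Normally consolidated clay, so the full stress increment lies on the virgin compression line:
S_c = C_c·H/(1+e₀)·log₁₀(σ'_f/σ'_0) = 0.29×7.2/(1+0.92)×log₁₀(135.07/55.27)
    = 1.0875 × 0.38807 = 0.422 m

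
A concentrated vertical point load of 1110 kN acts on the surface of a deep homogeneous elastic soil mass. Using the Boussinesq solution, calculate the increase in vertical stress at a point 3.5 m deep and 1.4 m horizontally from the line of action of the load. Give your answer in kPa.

Δσ_z ≈ 29.9 kPa

Boussinesq vertical stress below a point load on an elastic half-space:
Δσ_z = 3P/(2πz²) · [1 + (r/z)²]^(−5/2)
r/z = 1.4/3.5 = 0.4; [1+(r/z)²]^(−5/2) = 0.69001.
Δσ_z = 3×1110/(2π×3.5²) × 0.69001 = 43.264 × 0.69001 = 29.85 kPa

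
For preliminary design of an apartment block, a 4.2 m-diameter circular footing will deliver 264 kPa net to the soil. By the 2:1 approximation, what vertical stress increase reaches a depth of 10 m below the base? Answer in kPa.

Δσ_z ≈ 23.1 kPa

By the 2:1 method the load spreads at 1 horizontal : 2 vertical, so at depth z the loaded area has grown by z in each plan dimension:
Δσ ≈ qD²/(D+z)² = 264×4.2²/(4.2+10)² = 23.095 kPa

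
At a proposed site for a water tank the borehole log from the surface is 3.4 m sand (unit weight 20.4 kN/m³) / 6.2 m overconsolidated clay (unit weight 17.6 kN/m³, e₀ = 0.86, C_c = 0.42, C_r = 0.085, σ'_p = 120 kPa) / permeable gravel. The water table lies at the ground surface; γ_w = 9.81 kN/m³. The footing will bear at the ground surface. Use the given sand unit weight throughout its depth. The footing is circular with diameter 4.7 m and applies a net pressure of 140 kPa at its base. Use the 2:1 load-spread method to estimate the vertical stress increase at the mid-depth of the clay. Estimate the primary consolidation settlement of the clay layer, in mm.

Mid-depth of clay below the ground surface: z = 3.4 + 6.2/2 = 6.5 m.
Total vertical stress at mid-clay: σ_v = 20.4×3.4 + 17.6×3.1 = 123.92 kPa.
Pore pressure: u = 9.81×(6.5 − 0) = 63.765 kPa.
Initial effective stress: σ'_0 = σ_v − u = 123.92 − 63.765 = 60.155 kPa.
Stress increase at mid-clay by the 2:1 spreading method:
Δσ ≈ qD²/(D+z)² = 140×4.7²/(4.7+6.5)² = 24.654 kPa
Final effective stress: σ'_f = 60.155 + 24.654 = 84.809 kPa.
σ'_f = 84.809 ≤ σ'_p = 120 kPa, so the clay remains overconsolidated and only the recompression index applies:
S_c = C_r·H/(1+e₀)·log₁₀(σ'_f/σ'_0) = 0.085×6.2/1.86×log₁₀(84.809/60.155)
    = 0.28333 × 0.14917 = 0.04226 m

S_c ≈ 42.3 mm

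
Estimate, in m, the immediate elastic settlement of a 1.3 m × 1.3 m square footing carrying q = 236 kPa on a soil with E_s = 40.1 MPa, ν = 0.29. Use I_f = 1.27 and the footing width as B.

Immediate (elastic) settlement: S_e = q·B·(1−ν²)/E_s · I_f.
E_s = 40.1 MPa = 40100 kPa.
S_e = 236 × 1.3 × (1 − 0.29²) / 40100 × 1.27
    = 236 × 1.3 × 0.9159 / 40100 × 1.27
    = 0.008899 m

S_e ≈ 0.0089 m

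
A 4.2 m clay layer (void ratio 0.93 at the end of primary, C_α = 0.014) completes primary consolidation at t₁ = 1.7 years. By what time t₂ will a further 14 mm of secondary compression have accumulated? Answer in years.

t₂ ≈ 4.9 years

S_s = C_α·H/(1+e_p)·log₁₀(t₂/t₁) ⇒ log₁₀(t₂/t₁) = S_s·(1+e_p)/(C_α·H).
log₁₀(t₂/t₁) = 0.014 × (1+0.93) / (0.014×4.2) = 0.4595
t₂ = t₁ × 10^0.4595 = 1.7 × 2.881 = 4.897 years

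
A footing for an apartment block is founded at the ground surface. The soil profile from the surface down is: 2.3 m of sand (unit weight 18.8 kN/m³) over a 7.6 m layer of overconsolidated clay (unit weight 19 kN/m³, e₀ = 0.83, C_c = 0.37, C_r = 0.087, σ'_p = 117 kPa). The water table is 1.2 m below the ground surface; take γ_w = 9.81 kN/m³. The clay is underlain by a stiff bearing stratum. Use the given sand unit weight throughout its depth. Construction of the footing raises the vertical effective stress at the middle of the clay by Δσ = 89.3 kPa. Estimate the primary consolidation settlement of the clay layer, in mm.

S_c ≈ 281 mm

Mid-depth of clay below the ground surface: z = 2.3 + 7.6/2 = 6.1 m.
Total vertical stress at mid-clay: σ_v = 18.8×2.3 + 19×3.8 = 115.44 kPa.
Pore pressure: u = 9.81×(6.1 − 1.2) = 48.069 kPa.
Initial effective stress: σ'_0 = σ_v − u = 115.44 − 48.069 = 67.371 kPa.
Final effective stress: σ'_f = 67.371 + 89.3 = 156.67 kPa.
σ'_f = 156.67 > σ'_p = 117 kPa, so the stress path crosses the preconsolidation pressure — recompression up to σ'_p, then virgin compression beyond:
S_c = H/(1+e₀)·[C_r·log₁₀(σ'_p/σ'_0) + C_c·log₁₀(σ'_f/σ'_p)]
    = 7.6/1.83 × [0.087×log₁₀(117/67.371) + 0.37×log₁₀(156.67/117)]
    = 4.153 × [0.020855 + 0.046916] = 0.2815 m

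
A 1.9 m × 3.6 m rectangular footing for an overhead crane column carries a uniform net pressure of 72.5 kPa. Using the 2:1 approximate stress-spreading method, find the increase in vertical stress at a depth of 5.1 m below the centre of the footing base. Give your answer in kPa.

Δσ_z ≈ 8.14 kPa

By the 2:1 method the load spreads at 1 horizontal : 2 vertical, so at depth z the loaded area has grown by z in each plan dimension:
Δσ = qBL/((B+z)(L+z)) = 72.5×1.9×3.6/((1.9+5.1)(3.6+5.1)) = 8.1429 kPa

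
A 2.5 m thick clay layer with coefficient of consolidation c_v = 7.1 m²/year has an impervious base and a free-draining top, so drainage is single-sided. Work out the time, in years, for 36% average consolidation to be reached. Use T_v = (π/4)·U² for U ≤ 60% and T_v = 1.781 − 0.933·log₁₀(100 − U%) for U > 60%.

t ≈ 0.0896 years

Drainage path length: H_d = H = 2.5 m (single drainage).
U ≤ 60%: T_v = (π/4)·U² = (π/4)×0.36² = 0.10179.
t = T_v·H_d²/c_v = 0.10179×2.5²/7.1 = 0.0896 years.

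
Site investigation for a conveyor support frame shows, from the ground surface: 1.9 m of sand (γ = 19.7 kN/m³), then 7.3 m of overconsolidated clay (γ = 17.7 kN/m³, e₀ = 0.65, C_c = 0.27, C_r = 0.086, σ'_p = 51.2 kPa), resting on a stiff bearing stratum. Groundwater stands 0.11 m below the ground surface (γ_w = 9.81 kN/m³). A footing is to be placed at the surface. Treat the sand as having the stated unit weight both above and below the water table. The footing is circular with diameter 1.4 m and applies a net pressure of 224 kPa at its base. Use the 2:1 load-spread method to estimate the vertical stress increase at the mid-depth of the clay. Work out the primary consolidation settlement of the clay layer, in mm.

Mid-depth of clay below the ground surface: z = 1.9 + 7.3/2 = 5.55 m.
Total vertical stress at mid-clay: σ_v = 19.7×1.9 + 17.7×3.65 = 102.03 kPa.
Pore pressure: u = 9.81×(5.55 − 0.11) = 53.366 kPa.
Initial effective stress: σ'_0 = σ_v − u = 102.03 − 53.366 = 48.664 kPa.
Stress increase at mid-clay by the 2:1 spreading method:
Δσ ≈ qD²/(D+z)² = 224×1.4²/(1.4+5.55)² = 9.0894 kPa
Final effective stress: σ'_f = 48.664 + 9.0894 = 57.753 kPa.
σ'_f = 57.753 > σ'_p = 51.2 kPa, so the stress path crosses the preconsolidation pressure — recompression up to σ'_p, then virgin compression beyond:
S_c = H/(1+e₀)·[C_r·log₁₀(σ'_p/σ'_0) + C_c·log₁₀(σ'_f/σ'_p)]
    = 7.3/1.65 × [0.086×log₁₀(51.2/48.664) + 0.27×log₁₀(57.753/51.2)]
    = 4.4242 × [0.0018973 + 0.014122] = 0.07087 m

S_c ≈ 70.9 mm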